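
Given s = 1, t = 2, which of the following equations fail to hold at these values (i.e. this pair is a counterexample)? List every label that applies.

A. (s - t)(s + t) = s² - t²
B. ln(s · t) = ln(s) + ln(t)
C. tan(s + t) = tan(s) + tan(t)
Evaluating each claim at the given values:
A. LHS = -3, RHS = -3 → holds here (LHS = RHS)
B. LHS = ln(2) ≈ 0.6931, RHS = ln(2) ≈ 0.6931 → holds here (LHS = RHS)
C. LHS = tan(3) ≈ -0.1425, RHS = tan(2) + tan(1) ≈ -0.6276 → fails here (LHS ≠ RHS)

Answer: C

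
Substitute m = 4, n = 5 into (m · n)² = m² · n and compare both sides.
LHS = (4 · 5)² = 400
RHS = 4² · 5 = 80

LHS ≠ RHS, so the equation does not hold here.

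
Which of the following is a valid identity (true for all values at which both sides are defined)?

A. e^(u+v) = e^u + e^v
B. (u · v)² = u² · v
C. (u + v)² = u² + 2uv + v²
C

A: fails at (4, 6) — LHS = e^10 ≈ 22026.5, RHS = e^4 + e^6 ≈ 458.
B: fails at (1, 3) — LHS = 9, RHS = 3.
C: holds — e.g. at (2, 5), both sides equal 49.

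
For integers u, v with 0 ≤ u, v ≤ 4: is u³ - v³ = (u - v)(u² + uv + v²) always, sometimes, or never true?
The identity holds for every pair in the range. For instance at (u, v) = (0, 3): both sides equal -27.

Answer: Always true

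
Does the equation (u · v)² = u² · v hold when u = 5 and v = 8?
Substituting u = 5, v = 8:

LHS = (5 · 8)² = 1600
RHS = 5² · 8 = 200

LHS ≠ RHS, so the equation does not hold at this point.

Answer: Fails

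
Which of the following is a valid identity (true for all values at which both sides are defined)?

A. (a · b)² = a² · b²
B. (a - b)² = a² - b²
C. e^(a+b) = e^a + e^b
A: holds — e.g. at (3, 4), both sides equal 144.
B: fails at (0, 1) — LHS = 1, RHS = -1.
C: fails at (4, 5) — LHS = e^9 ≈ 8103, RHS = e^4 + e^5 ≈ 203.

Answer: A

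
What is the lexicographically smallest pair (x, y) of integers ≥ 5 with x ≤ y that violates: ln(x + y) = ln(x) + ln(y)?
Substituting (5, 5) into the claim:
LHS = ln(5 + 5) = ln(10) ≈ 2.303
RHS = ln(5) + ln(5) = 2·ln(5) ≈ 3.219

Since LHS ≠ RHS, this pair disproves the claim, and no lexicographically smaller pair (x ≤ y, integers ≥ 5) does.

For instance (5, 10) is also a counterexample (LHS = ln(15) ≈ 2.708, RHS = ln(5) + ln(10) ≈ 3.912), but it's lexicographically larger.

Answer: (x, y) = (5, 5)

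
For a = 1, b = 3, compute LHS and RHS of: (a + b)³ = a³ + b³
LHS = (1 + 3)³ = 64
RHS = 1³ + 3³ = 28

LHS ≠ RHS, so the equation does not hold here.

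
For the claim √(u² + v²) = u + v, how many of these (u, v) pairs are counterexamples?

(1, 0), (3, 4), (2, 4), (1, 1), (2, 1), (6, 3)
5

Testing each pair:
(1, 0): LHS = 1, RHS = 1 → satisfies claim
(3, 4): LHS = 5, RHS = 7 → counterexample
(2, 4): LHS = 2·√(5) ≈ 4.472, RHS = 6 → counterexample
(1, 1): LHS = √(2) ≈ 1.414, RHS = 2 → counterexample
(2, 1): LHS = √(5) ≈ 2.236, RHS = 3 → counterexample
(6, 3): LHS = 3·√(5) ≈ 6.708, RHS = 9 → counterexample

That makes 5 counterexamples.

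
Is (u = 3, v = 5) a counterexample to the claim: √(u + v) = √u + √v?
Substituting u = 3, v = 5:
LHS = √(3 + 5) = 2·√(2) ≈ 2.828
RHS = √3 + √5 = √(3) + √(5) ≈ 3.968

Since LHS ≠ RHS, this pair disproves the claim.

Answer: Yes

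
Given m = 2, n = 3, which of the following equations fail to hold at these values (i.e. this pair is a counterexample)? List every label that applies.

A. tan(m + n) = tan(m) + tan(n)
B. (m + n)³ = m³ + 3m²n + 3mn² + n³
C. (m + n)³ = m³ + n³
A, C

Evaluating each claim at the given values:
A. LHS = tan(5) ≈ -3.381, RHS = tan(2) + tan(3) ≈ -2.328 → fails here (LHS ≠ RHS)
B. LHS = 125, RHS = 125 → holds here (LHS = RHS)
C. LHS = 125, RHS = 35 → fails here (LHS ≠ RHS)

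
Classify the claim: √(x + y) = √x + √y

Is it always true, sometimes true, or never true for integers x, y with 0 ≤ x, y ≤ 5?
It holds at (x, y) = (5, 0) (both sides equal √(5) ≈ 2.236), but fails at (x, y) = (1, 1) (LHS = √(2) ≈ 1.414, RHS = 2).

Answer: Sometimes true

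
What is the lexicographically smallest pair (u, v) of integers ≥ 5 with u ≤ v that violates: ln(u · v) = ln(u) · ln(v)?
(u, v) = (5, 5)

Substituting (5, 5) into the claim:
LHS = ln(5 · 5) = ln(25) ≈ 3.219
RHS = ln(5) · ln(5) = ln(5)² ≈ 2.59

Since LHS ≠ RHS, this pair disproves the claim, and no lexicographically smaller pair (u ≤ v, integers ≥ 5) does.

For instance (8, 10) is also a counterexample (LHS = ln(80) ≈ 4.382, RHS = ln(8)·ln(10) ≈ 4.788), but it's lexicographically larger.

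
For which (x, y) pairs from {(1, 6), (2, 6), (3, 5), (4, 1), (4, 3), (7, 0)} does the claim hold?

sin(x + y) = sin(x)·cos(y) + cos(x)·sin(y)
Testing each pair:
(1, 6): LHS = sin(7) ≈ 0.657, RHS = sin(6)·cos(1) + sin(1)·cos(6) ≈ 0.657 → holds
(2, 6): LHS = sin(8) ≈ 0.9894, RHS = sin(6)·cos(2) + sin(2)·cos(6) ≈ 0.9894 → holds
(3, 5): LHS = sin(8) ≈ 0.9894, RHS = sin(3)·cos(5) + sin(5)·cos(3) ≈ 0.9894 → holds
(4, 1): LHS = sin(5) ≈ -0.9589, RHS = sin(1)·cos(4) + sin(4)·cos(1) ≈ -0.9589 → holds
(4, 3): LHS = sin(7) ≈ 0.657, RHS = sin(3)·cos(4) + sin(4)·cos(3) ≈ 0.657 → holds
(7, 0): LHS = sin(7) ≈ 0.657, RHS = sin(7) ≈ 0.657 → holds

Every pair satisfies the claim.

Answer: All pairs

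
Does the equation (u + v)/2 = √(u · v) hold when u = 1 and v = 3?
Substituting u = 1, v = 3:

LHS = (1 + 3)/2 = 2
RHS = √(1 · 3) = √(3) ≈ 1.732

LHS ≠ RHS, so the equation does not hold at this point.

Answer: Fails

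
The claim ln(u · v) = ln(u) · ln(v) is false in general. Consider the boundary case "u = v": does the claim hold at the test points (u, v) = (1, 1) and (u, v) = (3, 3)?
At (1, 1): LHS = 0, RHS = 0 → equal
At (3, 3): LHS = ln(9) ≈ 2.197 ≠ RHS = ln(3)² ≈ 1.207

Answer: Only at (1, 1)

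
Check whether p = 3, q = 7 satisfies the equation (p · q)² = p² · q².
Substituting p = 3, q = 7:

LHS = (3 · 7)² = 441
RHS = 3² · 7² = 441

LHS = RHS, so the equation holds at this point.

Answer: Holds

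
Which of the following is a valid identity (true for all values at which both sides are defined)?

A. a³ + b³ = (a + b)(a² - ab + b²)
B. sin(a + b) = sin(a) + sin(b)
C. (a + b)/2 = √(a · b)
A

A: holds — e.g. at (2, 2), both sides equal 16.
B: fails at (3, 7) — LHS = sin(10) ≈ -0.544, RHS = sin(3) + sin(7) ≈ 0.7981.
C: fails at (2, 7) — LHS = 9/2, RHS = √(14) ≈ 3.742.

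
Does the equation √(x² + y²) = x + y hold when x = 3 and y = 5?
Substituting x = 3, y = 5:

LHS = √(3² + 5²) = √(34) ≈ 5.831
RHS = 3 + 5 = 8

LHS ≠ RHS, so the equation does not hold at this point.

Answer: Fails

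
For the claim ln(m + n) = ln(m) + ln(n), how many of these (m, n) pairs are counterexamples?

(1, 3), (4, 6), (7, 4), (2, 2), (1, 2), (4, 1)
5

Testing each pair:
(1, 3): LHS = ln(4) ≈ 1.386, RHS = ln(3) ≈ 1.099 → counterexample
(4, 6): LHS = ln(10) ≈ 2.303, RHS = ln(4) + ln(6) ≈ 3.178 → counterexample
(7, 4): LHS = ln(11) ≈ 2.398, RHS = ln(4) + ln(7) ≈ 3.332 → counterexample
(2, 2): LHS = ln(4) ≈ 1.386, RHS = 2·ln(2) ≈ 1.386 → satisfies claim
(1, 2): LHS = ln(3) ≈ 1.099, RHS = ln(2) ≈ 0.6931 → counterexample
(4, 1): LHS = ln(5) ≈ 1.609, RHS = ln(4) ≈ 1.386 → counterexample

That makes 5 counterexamples.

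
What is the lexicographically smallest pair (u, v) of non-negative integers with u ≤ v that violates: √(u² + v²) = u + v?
(u, v) = (1, 1)

Substituting (1, 1) into the claim:
LHS = √(1² + 1²) = √(2) ≈ 1.414
RHS = 1 + 1 = 2

Since LHS ≠ RHS, this pair disproves the claim, and no lexicographically smaller pair (u ≤ v, non-negative integers) does.

For instance (1, 4) is also a counterexample (LHS = √(17) ≈ 4.123, RHS = 5), but it's lexicographically larger.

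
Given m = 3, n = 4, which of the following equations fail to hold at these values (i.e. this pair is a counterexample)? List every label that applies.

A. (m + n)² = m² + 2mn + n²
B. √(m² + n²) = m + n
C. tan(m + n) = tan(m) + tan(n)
Evaluating each claim at the given values:
A. LHS = 49, RHS = 49 → holds here (LHS = RHS)
B. LHS = 5, RHS = 7 → fails here (LHS ≠ RHS)
C. LHS = tan(7) ≈ 0.8714, RHS = tan(3) + tan(4) ≈ 1.015 → fails here (LHS ≠ RHS)

Answer: B, C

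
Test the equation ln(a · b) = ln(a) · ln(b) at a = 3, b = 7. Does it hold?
Substituting a = 3, b = 7:

LHS = ln(3 · 7) = ln(21) ≈ 3.045
RHS = ln(3) · ln(7) ≈ 2.138

LHS ≠ RHS, so the equation does not hold at this point.

Answer: Fails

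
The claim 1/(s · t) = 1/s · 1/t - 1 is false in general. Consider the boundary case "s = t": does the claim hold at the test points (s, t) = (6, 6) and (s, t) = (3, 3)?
At (6, 6): LHS = 1/36 ≠ RHS = -35/36
At (3, 3): LHS = 1/9 ≠ RHS = -8/9

Answer: No, fails at both test points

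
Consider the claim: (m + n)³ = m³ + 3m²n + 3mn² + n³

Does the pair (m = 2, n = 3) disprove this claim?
No

Substituting m = 2, n = 3:
LHS = (2 + 3)³ = 125
RHS = 2³ + 3·2²·3 + 3·2·3² + 3³ = 125

The sides agree, so this pair does not disprove the claim.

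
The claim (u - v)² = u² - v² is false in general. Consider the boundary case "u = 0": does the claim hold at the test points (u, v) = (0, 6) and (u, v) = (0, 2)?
No, fails at both test points

At (0, 6): LHS = 36 ≠ RHS = -36
At (0, 2): LHS = 4 ≠ RHS = -4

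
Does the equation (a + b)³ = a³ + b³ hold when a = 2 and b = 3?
Substituting a = 2, b = 3:

LHS = (2 + 3)³ = 125
RHS = 2³ + 3³ = 35

LHS ≠ RHS, so the equation does not hold at this point.

Answer: Fails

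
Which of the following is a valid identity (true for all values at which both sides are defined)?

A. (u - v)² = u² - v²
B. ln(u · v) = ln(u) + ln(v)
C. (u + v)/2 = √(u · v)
B

A: fails at (2, 4) — LHS = 4, RHS = -12.
B: holds — e.g. at (2, 2), both sides equal ln(4) ≈ 1.386.
C: fails at (4, 6) — LHS = 5, RHS = 2·√(6) ≈ 4.899.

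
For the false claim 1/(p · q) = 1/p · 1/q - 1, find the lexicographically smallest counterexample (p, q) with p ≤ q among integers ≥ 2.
(p, q) = (2, 2)

Substituting (2, 2) into the claim:
LHS = 1/(2 · 2) = 1/4
RHS = 1/2 · 1/2 - 1 = -3/4

Since LHS ≠ RHS, this pair disproves the claim, and no lexicographically smaller pair (p ≤ q, integers ≥ 2) does.

For instance (2, 7) is also a counterexample (LHS = 1/14, RHS = -13/14), but it's lexicographically larger.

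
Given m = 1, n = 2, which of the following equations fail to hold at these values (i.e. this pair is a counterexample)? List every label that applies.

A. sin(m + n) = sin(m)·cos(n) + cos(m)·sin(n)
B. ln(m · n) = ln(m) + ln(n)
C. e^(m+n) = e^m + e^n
Evaluating each claim at the given values:
A. LHS = sin(3) ≈ 0.1411, RHS = sin(1)·cos(2) + sin(2)·cos(1) ≈ 0.1411 → holds here (LHS = RHS)
B. LHS = ln(2) ≈ 0.6931, RHS = ln(2) ≈ 0.6931 → holds here (LHS = RHS)
C. LHS = e^3 ≈ 20.09, RHS = e + e^2 ≈ 10.11 → fails here (LHS ≠ RHS)

Answer: C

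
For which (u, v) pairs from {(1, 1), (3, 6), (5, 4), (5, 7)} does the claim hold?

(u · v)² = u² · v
Testing each pair:
(1, 1): LHS = 1, RHS = 1 → holds
(3, 6): LHS = 324, RHS = 54 → fails
(5, 4): LHS = 400, RHS = 100 → fails
(5, 7): LHS = 1225, RHS = 175 → fails

1 of 4 pairs satisfies the claim.

Answer: (1, 1)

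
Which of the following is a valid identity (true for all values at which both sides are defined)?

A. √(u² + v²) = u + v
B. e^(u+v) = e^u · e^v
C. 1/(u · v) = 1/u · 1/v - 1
B

A: fails at (6, 7) — LHS = √(85) ≈ 9.22, RHS = 13.
B: holds — e.g. at (1, 1), both sides equal e^2 ≈ 7.389.
C: fails at (1, 4) — LHS = 1/4, RHS = -3/4.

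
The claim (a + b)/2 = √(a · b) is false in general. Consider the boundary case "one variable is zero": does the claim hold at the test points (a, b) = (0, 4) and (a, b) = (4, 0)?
At (0, 4): LHS = 2 ≠ RHS = 0
At (4, 0): LHS = 2 ≠ RHS = 0

Answer: No, fails at both test points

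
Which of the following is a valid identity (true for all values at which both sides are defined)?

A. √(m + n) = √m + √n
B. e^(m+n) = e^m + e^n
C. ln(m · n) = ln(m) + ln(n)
A: fails at (1, 5) — LHS = √(6) ≈ 2.449, RHS = 1 + √(5) ≈ 3.236.
B: fails at (3, 7) — LHS = e^10 ≈ 22026.5, RHS = e^3 + e^7 ≈ 1117.
C: holds — e.g. at (5, 5), both sides equal ln(25) ≈ 3.219.

Answer: C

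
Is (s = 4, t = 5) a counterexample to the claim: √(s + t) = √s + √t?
Yes

Substituting s = 4, t = 5:
LHS = √(4 + 5) = 3
RHS = √4 + √5 = 2 + √(5) ≈ 4.236

Since LHS ≠ RHS, this pair disproves the claim.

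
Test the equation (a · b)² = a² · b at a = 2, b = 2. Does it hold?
Substituting a = 2, b = 2:

LHS = (2 · 2)² = 16
RHS = 2² · 2 = 8

LHS ≠ RHS, so the equation does not hold at this point.

Answer: Fails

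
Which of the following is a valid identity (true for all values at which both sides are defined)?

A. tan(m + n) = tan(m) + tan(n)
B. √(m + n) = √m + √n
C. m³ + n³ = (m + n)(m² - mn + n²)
C

A: fails at (1, 1) — LHS = tan(2) ≈ -2.185, RHS = 2·tan(1) ≈ 3.115.
B: fails at (2, 7) — LHS = 3, RHS = √(2) + √(7) ≈ 4.06.
C: holds — e.g. at (3, 3), both sides equal 54.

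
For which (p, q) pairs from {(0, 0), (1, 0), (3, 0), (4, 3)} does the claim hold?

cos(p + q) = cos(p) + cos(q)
Testing each pair:
(0, 0): LHS = 1, RHS = 2 → fails
(1, 0): LHS = cos(1) ≈ 0.5403, RHS = cos(1) + 1 ≈ 1.54 → fails
(3, 0): LHS = cos(3) ≈ -0.99, RHS = cos(3) + 1 ≈ 0.01001 → fails
(4, 3): LHS = cos(7) ≈ 0.7539, RHS = cos(3) + cos(4) ≈ -1.644 → fails

No pair satisfies the claim.

Answer: None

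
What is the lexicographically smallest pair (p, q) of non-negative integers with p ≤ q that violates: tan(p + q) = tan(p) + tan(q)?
At (0, 6): both sides equal tan(6) ≈ -0.291, so it holds there.

Substituting (1, 1) into the claim:
LHS = tan(1 + 1) = tan(2) ≈ -2.185
RHS = tan(1) + tan(1) = 2·tan(1) ≈ 3.115

Since LHS ≠ RHS, this pair disproves the claim, and no lexicographically smaller pair (p ≤ q, non-negative integers) does.

For instance (4, 7) is also a counterexample (LHS = tan(11) ≈ -226, RHS = tan(7) + tan(4) ≈ 2.029), but it's lexicographically larger.

Answer: (p, q) = (1, 1)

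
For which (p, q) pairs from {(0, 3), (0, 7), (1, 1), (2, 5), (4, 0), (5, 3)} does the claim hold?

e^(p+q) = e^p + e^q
Testing each pair:
(0, 3): LHS = e^3 ≈ 20.09, RHS = 1 + e^3 ≈ 21.09 → fails
(0, 7): LHS = e^7 ≈ 1097, RHS = 1 + e^7 ≈ 1098 → fails
(1, 1): LHS = e^2 ≈ 7.389, RHS = 2·e ≈ 5.437 → fails
(2, 5): LHS = e^7 ≈ 1097, RHS = e^2 + e^5 ≈ 155.8 → fails
(4, 0): LHS = e^4 ≈ 54.6, RHS = 1 + e^4 ≈ 55.6 → fails
(5, 3): LHS = e^8 ≈ 2981, RHS = e^3 + e^5 ≈ 168.5 → fails

No pair satisfies the claim.

Answer: None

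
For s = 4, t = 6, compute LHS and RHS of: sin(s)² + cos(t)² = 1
LHS = sin(4)² + cos(6)² ≈ 1.495
RHS = 1

LHS ≠ RHS (they differ by about 0.4947), so the equation does not hold here.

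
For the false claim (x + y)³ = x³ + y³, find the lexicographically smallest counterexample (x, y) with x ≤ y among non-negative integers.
Substituting (1, 1) into the claim:
LHS = (1 + 1)³ = 8
RHS = 1³ + 1³ = 2

Since LHS ≠ RHS, this pair disproves the claim, and no lexicographically smaller pair (x ≤ y, non-negative integers) does.

For instance (2, 6) is also a counterexample (LHS = 512, RHS = 224), but it's lexicographically larger.

Answer: (x, y) = (1, 1)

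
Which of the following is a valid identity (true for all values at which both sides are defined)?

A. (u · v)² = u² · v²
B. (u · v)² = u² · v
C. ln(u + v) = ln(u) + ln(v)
A: holds — e.g. at (4, 5), both sides equal 400.
B: fails at (2, 5) — LHS = 100, RHS = 20.
C: fails at (4, 4) — LHS = ln(8) ≈ 2.079, RHS = 2·ln(4) ≈ 2.773.

Answer: A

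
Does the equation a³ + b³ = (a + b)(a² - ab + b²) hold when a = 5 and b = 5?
Substituting a = 5, b = 5:

LHS = 5³ + 5³ = 250
RHS = (5 + 5)(5² - 5·5 + 5²) = 250

LHS = RHS, so the equation holds at this point.

Answer: Holds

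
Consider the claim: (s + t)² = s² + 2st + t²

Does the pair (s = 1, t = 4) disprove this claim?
No

Substituting s = 1, t = 4:
LHS = (1 + 4)² = 25
RHS = 1² + 2·1·4 + 4² = 25

The sides agree, so this pair does not disprove the claim.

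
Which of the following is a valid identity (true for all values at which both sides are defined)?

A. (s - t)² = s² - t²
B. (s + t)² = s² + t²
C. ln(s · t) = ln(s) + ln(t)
C

A: fails at (1, 4) — LHS = 9, RHS = -15.
B: fails at (3, 3) — LHS = 36, RHS = 18.
C: holds — e.g. at (3, 5), both sides equal ln(15) ≈ 2.708.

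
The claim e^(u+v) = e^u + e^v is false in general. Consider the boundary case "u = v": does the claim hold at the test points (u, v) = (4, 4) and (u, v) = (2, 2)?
No, fails at both test points

At (4, 4): LHS = e^8 ≈ 2981 ≠ RHS = 2·e^4 ≈ 109.2
At (2, 2): LHS = e^4 ≈ 54.6 ≠ RHS = 2·e^2 ≈ 14.78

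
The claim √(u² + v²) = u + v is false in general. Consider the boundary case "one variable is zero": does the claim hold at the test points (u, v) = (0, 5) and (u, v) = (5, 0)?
Yes, holds at both test points

At (0, 5): LHS = 5, RHS = 5 → equal
At (5, 0): LHS = 5, RHS = 5 → equal

So the claim does hold at both of these boundary points, even though it is not an identity.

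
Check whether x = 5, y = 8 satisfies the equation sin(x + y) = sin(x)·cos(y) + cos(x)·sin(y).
Substituting x = 5, y = 8:

LHS = sin(5 + 8) = sin(13) ≈ 0.4202
RHS = sin(5)·cos(8) + cos(5)·sin(8) = sin(5)·cos(8) + sin(8)·cos(5) ≈ 0.4202

LHS = RHS, so the equation holds at this point.

Answer: Holds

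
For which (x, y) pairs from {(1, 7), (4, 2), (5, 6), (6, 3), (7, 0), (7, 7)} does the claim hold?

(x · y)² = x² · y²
Testing each pair:
(1, 7): LHS = 49, RHS = 49 → holds
(4, 2): LHS = 64, RHS = 64 → holds
(5, 6): LHS = 900, RHS = 900 → holds
(6, 3): LHS = 324, RHS = 324 → holds
(7, 0): LHS = 0, RHS = 0 → holds
(7, 7): LHS = 2401, RHS = 2401 → holds

Every pair satisfies the claim.

Answer: All pairs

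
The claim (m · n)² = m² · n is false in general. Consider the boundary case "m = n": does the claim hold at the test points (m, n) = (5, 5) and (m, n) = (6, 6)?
At (5, 5): LHS = 625 ≠ RHS = 125
At (6, 6): LHS = 1296 ≠ RHS = 216

Answer: No, fails at both test points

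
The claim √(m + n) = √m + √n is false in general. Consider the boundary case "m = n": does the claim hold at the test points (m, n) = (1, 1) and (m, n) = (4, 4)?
No, fails at both test points

At (1, 1): LHS = √(2) ≈ 1.414 ≠ RHS = 2
At (4, 4): LHS = 2·√(2) ≈ 2.828 ≠ RHS = 4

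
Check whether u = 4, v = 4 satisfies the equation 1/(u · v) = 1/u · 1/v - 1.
Substituting u = 4, v = 4:

LHS = 1/(4 · 4) = 1/16
RHS = 1/4 · 1/4 - 1 = -15/16

LHS ≠ RHS, so the equation does not hold at this point.

Answer: Fails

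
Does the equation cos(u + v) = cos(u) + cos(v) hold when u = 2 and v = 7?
Fails

Substituting u = 2, v = 7:

LHS = cos(2 + 7) = cos(9) ≈ -0.9111
RHS = cos(2) + cos(7) ≈ 0.3378

LHS ≠ RHS, so the equation does not hold at this point.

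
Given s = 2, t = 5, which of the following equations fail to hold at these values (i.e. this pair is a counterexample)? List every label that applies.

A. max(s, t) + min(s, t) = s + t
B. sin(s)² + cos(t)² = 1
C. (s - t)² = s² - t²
B, C

Evaluating each claim at the given values:
A. LHS = 7, RHS = 7 → holds here (LHS = RHS)
B. LHS = cos(5)² + sin(2)² ≈ 0.9073, RHS = 1 → fails here (LHS ≠ RHS)
C. LHS = 9, RHS = -21 → fails here (LHS ≠ RHS)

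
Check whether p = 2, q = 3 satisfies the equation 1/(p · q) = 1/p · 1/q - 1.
Fails

Substituting p = 2, q = 3:

LHS = 1/(2 · 3) = 1/6
RHS = 1/2 · 1/3 - 1 = -5/6

LHS ≠ RHS, so the equation does not hold at this point.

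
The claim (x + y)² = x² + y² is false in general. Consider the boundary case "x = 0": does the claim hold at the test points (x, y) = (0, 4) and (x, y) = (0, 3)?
Yes, holds at both test points

At (0, 4): LHS = 16, RHS = 16 → equal
At (0, 3): LHS = 9, RHS = 9 → equal

So the claim does hold at both of these boundary points, even though it is not an identity.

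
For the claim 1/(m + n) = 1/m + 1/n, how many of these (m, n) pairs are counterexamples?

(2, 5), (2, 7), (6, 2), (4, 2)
Testing each pair:
(2, 5): LHS = 1/7, RHS = 7/10 → counterexample
(2, 7): LHS = 1/9, RHS = 9/14 → counterexample
(6, 2): LHS = 1/8, RHS = 2/3 → counterexample
(4, 2): LHS = 1/6, RHS = 3/4 → counterexample

That makes 4 counterexamples.

Answer: 4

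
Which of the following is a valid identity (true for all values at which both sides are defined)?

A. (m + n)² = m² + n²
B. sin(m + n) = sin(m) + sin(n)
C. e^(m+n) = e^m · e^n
A: fails at (2, 5) — LHS = 49, RHS = 29.
B: fails at (1, 2) — LHS = sin(3) ≈ 0.1411, RHS = sin(1) + sin(2) ≈ 1.751.
C: holds — e.g. at (2, 3), both sides equal e^5 ≈ 148.4.

Answer: C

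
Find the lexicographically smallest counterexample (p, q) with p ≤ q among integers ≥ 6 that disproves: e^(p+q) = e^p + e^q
(p, q) = (6, 6)

Substituting (6, 6) into the claim:
LHS = e^(6+6) = e^12 ≈ 162754.8
RHS = e^6 + e^6 = 2·e^6 ≈ 806.9

Since LHS ≠ RHS, this pair disproves the claim, and no lexicographically smaller pair (p ≤ q, integers ≥ 6) does.

For instance (7, 13) is also a counterexample (LHS = e^20 ≈ 485165195.4, RHS = e^7 + e^13 ≈ 443510.0), but it's lexicographically larger.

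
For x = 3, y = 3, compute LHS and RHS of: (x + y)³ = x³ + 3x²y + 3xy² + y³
LHS = (3 + 3)³ = 216
RHS = 3³ + 3·3²·3 + 3·3·3² + 3³ = 216

LHS = RHS: the two sides agree.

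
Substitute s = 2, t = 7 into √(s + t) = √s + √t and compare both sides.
LHS = √(2 + 7) = 3
RHS = √2 + √7 = √(2) + √(7) ≈ 4.06

LHS ≠ RHS (they differ by about 1.06), so the equation does not hold here.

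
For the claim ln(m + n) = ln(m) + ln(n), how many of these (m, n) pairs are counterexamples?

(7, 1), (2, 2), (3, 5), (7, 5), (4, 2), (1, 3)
Testing each pair:
(7, 1): LHS = ln(8) ≈ 2.079, RHS = ln(7) ≈ 1.946 → counterexample
(2, 2): LHS = ln(4) ≈ 1.386, RHS = 2·ln(2) ≈ 1.386 → satisfies claim
(3, 5): LHS = ln(8) ≈ 2.079, RHS = ln(3) + ln(5) ≈ 2.708 → counterexample
(7, 5): LHS = ln(12) ≈ 2.485, RHS = ln(5) + ln(7) ≈ 3.555 → counterexample
(4, 2): LHS = ln(6) ≈ 1.792, RHS = ln(2) + ln(4) ≈ 2.079 → counterexample
(1, 3): LHS = ln(4) ≈ 1.386, RHS = ln(3) ≈ 1.099 → counterexample

That makes 5 counterexamples.

Answer: 5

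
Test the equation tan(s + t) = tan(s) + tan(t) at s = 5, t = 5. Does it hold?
Substituting s = 5, t = 5:

LHS = tan(5 + 5) = tan(10) ≈ 0.6484
RHS = tan(5) + tan(5) = 2·tan(5) ≈ -6.761

LHS ≠ RHS, so the equation does not hold at this point.

Answer: Fails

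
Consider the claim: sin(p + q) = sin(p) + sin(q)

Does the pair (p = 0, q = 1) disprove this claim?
No

Substituting p = 0, q = 1:
LHS = sin(0 + 1) = sin(1) ≈ 0.8415
RHS = sin(0) + sin(1) = sin(1) ≈ 0.8415

The sides agree, so this pair does not disprove the claim.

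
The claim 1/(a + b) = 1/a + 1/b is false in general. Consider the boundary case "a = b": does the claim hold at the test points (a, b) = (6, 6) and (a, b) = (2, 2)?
At (6, 6): LHS = 1/12 ≠ RHS = 1/3
At (2, 2): LHS = 1/4 ≠ RHS = 1

Answer: No, fails at both test points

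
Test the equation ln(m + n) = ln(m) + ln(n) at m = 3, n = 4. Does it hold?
Fails

Substituting m = 3, n = 4:

LHS = ln(3 + 4) = ln(7) ≈ 1.946
RHS = ln(3) + ln(4) ≈ 2.485

LHS ≠ RHS, so the equation does not hold at this point.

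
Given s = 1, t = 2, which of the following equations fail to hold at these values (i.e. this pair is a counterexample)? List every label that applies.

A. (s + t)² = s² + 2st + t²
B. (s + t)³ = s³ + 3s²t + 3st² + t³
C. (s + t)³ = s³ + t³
C

Evaluating each claim at the given values:
A. LHS = 9, RHS = 9 → holds here (LHS = RHS)
B. LHS = 27, RHS = 27 → holds here (LHS = RHS)
C. LHS = 27, RHS = 9 → fails here (LHS ≠ RHS)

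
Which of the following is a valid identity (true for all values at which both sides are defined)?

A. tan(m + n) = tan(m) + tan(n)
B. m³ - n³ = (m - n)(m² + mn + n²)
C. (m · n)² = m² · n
B

A: fails at (1, 1) — LHS = tan(2) ≈ -2.185, RHS = 2·tan(1) ≈ 3.115.
B: holds — e.g. at (4, 5), both sides equal -61.
C: fails at (2, 2) — LHS = 16, RHS = 8.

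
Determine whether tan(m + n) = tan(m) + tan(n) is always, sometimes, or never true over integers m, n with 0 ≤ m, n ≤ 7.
Sometimes true

It holds at (m, n) = (0, 7) (both sides equal tan(7) ≈ 0.8714), but fails at (m, n) = (7, 4) (LHS = tan(11) ≈ -226, RHS = tan(7) + tan(4) ≈ 2.029).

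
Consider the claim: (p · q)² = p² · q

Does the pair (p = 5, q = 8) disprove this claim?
Yes

Substituting p = 5, q = 8:
LHS = (5 · 8)² = 1600
RHS = 5² · 8 = 200

Since LHS ≠ RHS, this pair disproves the claim.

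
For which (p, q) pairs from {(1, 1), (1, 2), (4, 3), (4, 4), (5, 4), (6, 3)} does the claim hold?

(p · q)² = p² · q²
All pairs

Testing each pair:
(1, 1): LHS = 1, RHS = 1 → holds
(1, 2): LHS = 4, RHS = 4 → holds
(4, 3): LHS = 144, RHS = 144 → holds
(4, 4): LHS = 256, RHS = 256 → holds
(5, 4): LHS = 400, RHS = 400 → holds
(6, 3): LHS = 324, RHS = 324 → holds

Every pair satisfies the claim.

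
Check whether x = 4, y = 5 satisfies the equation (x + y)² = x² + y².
Substituting x = 4, y = 5:

LHS = (4 + 5)² = 81
RHS = 4² + 5² = 41

LHS ≠ RHS, so the equation does not hold at this point.

Answer: Fails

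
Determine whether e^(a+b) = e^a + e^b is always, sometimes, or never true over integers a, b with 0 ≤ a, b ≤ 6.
The claim fails for every pair in the range. For instance at (a, b) = (6, 1): LHS = e^7 ≈ 1097, RHS = e + e^6 ≈ 406.1.

Answer: Never true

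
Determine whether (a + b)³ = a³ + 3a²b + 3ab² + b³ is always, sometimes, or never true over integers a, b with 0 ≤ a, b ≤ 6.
Always true

The identity holds for every pair in the range. For instance at (a, b) = (6, 6): both sides equal 1728.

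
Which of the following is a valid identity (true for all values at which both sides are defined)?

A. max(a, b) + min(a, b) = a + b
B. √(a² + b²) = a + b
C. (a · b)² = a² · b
A: holds — e.g. at (3, 3), both sides equal 6.
B: fails at (1, 2) — LHS = √(5) ≈ 2.236, RHS = 3.
C: fails at (4, 4) — LHS = 256, RHS = 64.

Answer: A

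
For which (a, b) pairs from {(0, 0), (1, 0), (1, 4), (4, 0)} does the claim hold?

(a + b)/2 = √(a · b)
(0, 0)

Testing each pair:
(0, 0): LHS = 0, RHS = 0 → holds
(1, 0): LHS = 1/2, RHS = 0 → fails
(1, 4): LHS = 5/2, RHS = 2 → fails
(4, 0): LHS = 2, RHS = 0 → fails

1 of 4 pairs satisfies the claim.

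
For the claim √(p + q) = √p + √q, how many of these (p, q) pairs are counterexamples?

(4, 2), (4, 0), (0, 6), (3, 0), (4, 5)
2

Testing each pair:
(4, 2): LHS = √(6) ≈ 2.449, RHS = √(2) + 2 ≈ 3.414 → counterexample
(4, 0): LHS = 2, RHS = 2 → satisfies claim
(0, 6): LHS = √(6) ≈ 2.449, RHS = √(6) ≈ 2.449 → satisfies claim
(3, 0): LHS = √(3) ≈ 1.732, RHS = √(3) ≈ 1.732 → satisfies claim
(4, 5): LHS = 3, RHS = 2 + √(5) ≈ 4.236 → counterexample

That makes 2 counterexamples.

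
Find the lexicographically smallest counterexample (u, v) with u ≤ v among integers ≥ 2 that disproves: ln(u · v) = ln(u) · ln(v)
(u, v) = (2, 2)

Substituting (2, 2) into the claim:
LHS = ln(2 · 2) = ln(4) ≈ 1.386
RHS = ln(2) · ln(2) = ln(2)² ≈ 0.4805

Since LHS ≠ RHS, this pair disproves the claim, and no lexicographically smaller pair (u ≤ v, integers ≥ 2) does.

For instance (2, 6) is also a counterexample (LHS = ln(12) ≈ 2.485, RHS = ln(2)·ln(6) ≈ 1.242), but it's lexicographically larger.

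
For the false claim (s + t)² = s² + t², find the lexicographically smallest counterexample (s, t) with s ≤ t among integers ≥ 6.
Substituting (6, 6) into the claim:
LHS = (6 + 6)² = 144
RHS = 6² + 6² = 72

Since LHS ≠ RHS, this pair disproves the claim, and no lexicographically smaller pair (s ≤ t, integers ≥ 6) does.

For instance (8, 12) is also a counterexample (LHS = 400, RHS = 208), but it's lexicographically larger.

Answer: (s, t) = (6, 6)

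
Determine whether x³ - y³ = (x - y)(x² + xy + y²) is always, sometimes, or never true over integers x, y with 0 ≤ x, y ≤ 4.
Always true

The identity holds for every pair in the range. For instance at (x, y) = (3, 4): both sides equal -37.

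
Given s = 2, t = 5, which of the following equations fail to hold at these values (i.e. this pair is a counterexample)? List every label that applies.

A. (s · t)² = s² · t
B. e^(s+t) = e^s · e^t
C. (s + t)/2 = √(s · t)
A, C

Evaluating each claim at the given values:
A. LHS = 100, RHS = 20 → fails here (LHS ≠ RHS)
B. LHS = e^7 ≈ 1097, RHS = e^7 ≈ 1097 → holds here (LHS = RHS)
C. LHS = 7/2, RHS = √(10) ≈ 3.162 → fails here (LHS ≠ RHS)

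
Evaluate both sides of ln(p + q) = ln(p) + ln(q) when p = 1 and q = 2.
LHS = ln(1 + 2) = ln(3) ≈ 1.099
RHS = ln(1) + ln(2) = ln(2) ≈ 0.6931

LHS ≠ RHS (they differ by about 0.4055), so the equation does not hold here.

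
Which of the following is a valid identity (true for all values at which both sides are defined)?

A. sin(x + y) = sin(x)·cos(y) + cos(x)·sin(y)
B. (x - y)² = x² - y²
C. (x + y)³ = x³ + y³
A

A: holds — e.g. at (4, 6), both sides equal sin(10) ≈ -0.544.
B: fails at (2, 7) — LHS = 25, RHS = -45.
C: fails at (2, 2) — LHS = 64, RHS = 16.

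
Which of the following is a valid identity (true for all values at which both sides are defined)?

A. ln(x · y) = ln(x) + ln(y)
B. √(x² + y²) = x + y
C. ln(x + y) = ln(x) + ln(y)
A: holds — e.g. at (2, 3), both sides equal ln(6) ≈ 1.792.
B: fails at (3, 5) — LHS = √(34) ≈ 5.831, RHS = 8.
C: fails at (1, 5) — LHS = ln(6) ≈ 1.792, RHS = ln(5) ≈ 1.609.

Answer: A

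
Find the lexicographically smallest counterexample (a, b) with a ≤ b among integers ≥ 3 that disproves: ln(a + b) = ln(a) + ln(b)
(a, b) = (3, 3)

Substituting (3, 3) into the claim:
LHS = ln(3 + 3) = ln(6) ≈ 1.792
RHS = ln(3) + ln(3) = 2·ln(3) ≈ 2.197

Since LHS ≠ RHS, this pair disproves the claim, and no lexicographically smaller pair (a ≤ b, integers ≥ 3) does.

For instance (7, 10) is also a counterexample (LHS = ln(17) ≈ 2.833, RHS = ln(7) + ln(10) ≈ 4.248), but it's lexicographically larger.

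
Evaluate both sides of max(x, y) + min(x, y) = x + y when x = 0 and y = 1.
LHS = max(0, 1) + min(0, 1) = 1
RHS = 0 + 1 = 1

LHS = RHS: the two sides agree.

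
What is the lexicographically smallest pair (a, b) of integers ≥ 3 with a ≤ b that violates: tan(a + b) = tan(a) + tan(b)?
(a, b) = (3, 3)

Substituting (3, 3) into the claim:
LHS = tan(3 + 3) = tan(6) ≈ -0.291
RHS = tan(3) + tan(3) = 2·tan(3) ≈ -0.2851

Since LHS ≠ RHS, this pair disproves the claim, and no lexicographically smaller pair (a ≤ b, integers ≥ 3) does.

For instance (4, 4) is also a counterexample (LHS = tan(8) ≈ -6.8, RHS = 2·tan(4) ≈ 2.316), but it's lexicographically larger.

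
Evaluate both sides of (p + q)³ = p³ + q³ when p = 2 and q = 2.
LHS = (2 + 2)³ = 64
RHS = 2³ + 2³ = 16

LHS ≠ RHS, so the equation does not hold here.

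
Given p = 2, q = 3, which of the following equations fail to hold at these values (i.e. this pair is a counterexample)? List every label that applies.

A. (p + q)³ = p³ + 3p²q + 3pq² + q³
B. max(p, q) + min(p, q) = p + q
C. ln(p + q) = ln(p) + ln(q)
Evaluating each claim at the given values:
A. LHS = 125, RHS = 125 → holds here (LHS = RHS)
B. LHS = 5, RHS = 5 → holds here (LHS = RHS)
C. LHS = ln(5) ≈ 1.609, RHS = ln(2) + ln(3) ≈ 1.792 → fails here (LHS ≠ RHS)

Answer: C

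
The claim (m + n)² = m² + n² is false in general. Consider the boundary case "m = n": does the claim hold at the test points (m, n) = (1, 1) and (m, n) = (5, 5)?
At (1, 1): LHS = 4 ≠ RHS = 2
At (5, 5): LHS = 100 ≠ RHS = 50

Answer: No, fails at both test points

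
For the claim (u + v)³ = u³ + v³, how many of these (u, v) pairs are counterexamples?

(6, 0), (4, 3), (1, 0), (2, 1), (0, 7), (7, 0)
2

Testing each pair:
(6, 0): LHS = 216, RHS = 216 → satisfies claim
(4, 3): LHS = 343, RHS = 91 → counterexample
(1, 0): LHS = 1, RHS = 1 → satisfies claim
(2, 1): LHS = 27, RHS = 9 → counterexample
(0, 7): LHS = 343, RHS = 343 → satisfies claim
(7, 0): LHS = 343, RHS = 343 → satisfies claim

That makes 2 counterexamples.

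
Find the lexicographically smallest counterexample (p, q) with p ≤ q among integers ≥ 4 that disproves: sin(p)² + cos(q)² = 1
(p, q) = (4, 5)

Substituting (4, 5) into the claim:
LHS = sin(4)² + cos(5)² ≈ 0.6532
RHS = 1

Since LHS ≠ RHS, this pair disproves the claim, and no lexicographically smaller pair (p ≤ q, integers ≥ 4) does.

For instance (7, 10) is also a counterexample (LHS = sin(7)² + cos(10)² ≈ 1.136, RHS = 1), but it's lexicographically larger.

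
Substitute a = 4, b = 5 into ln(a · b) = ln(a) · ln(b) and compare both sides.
LHS = ln(4 · 5) = ln(20) ≈ 2.996
RHS = ln(4) · ln(5) ≈ 2.231

LHS ≠ RHS (they differ by about 0.7646), so the equation does not hold here.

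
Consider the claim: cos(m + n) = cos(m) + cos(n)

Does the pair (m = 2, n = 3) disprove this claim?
Substituting m = 2, n = 3:
LHS = cos(2 + 3) = cos(5) ≈ 0.2837
RHS = cos(2) + cos(3) ≈ -1.406

Since LHS ≠ RHS, this pair disproves the claim.

Answer: Yes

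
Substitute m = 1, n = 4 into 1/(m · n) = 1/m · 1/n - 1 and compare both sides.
LHS = 1/(1 · 4) = 1/4
RHS = 1/1 · 1/4 - 1 = -3/4

LHS ≠ RHS, so the equation does not hold here.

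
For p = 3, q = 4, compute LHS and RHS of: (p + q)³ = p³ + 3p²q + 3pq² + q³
LHS = (3 + 4)³ = 343
RHS = 3³ + 3·3²·4 + 3·3·4² + 4³ = 343

LHS = RHS: the two sides agree.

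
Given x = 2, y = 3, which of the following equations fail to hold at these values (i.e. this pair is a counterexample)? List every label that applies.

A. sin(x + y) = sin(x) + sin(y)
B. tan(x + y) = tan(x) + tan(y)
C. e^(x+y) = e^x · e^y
Evaluating each claim at the given values:
A. LHS = sin(5) ≈ -0.9589, RHS = sin(3) + sin(2) ≈ 1.05 → fails here (LHS ≠ RHS)
B. LHS = tan(5) ≈ -3.381, RHS = tan(2) + tan(3) ≈ -2.328 → fails here (LHS ≠ RHS)
C. LHS = e^5 ≈ 148.4, RHS = e^5 ≈ 148.4 → holds here (LHS = RHS)

Answer: A, B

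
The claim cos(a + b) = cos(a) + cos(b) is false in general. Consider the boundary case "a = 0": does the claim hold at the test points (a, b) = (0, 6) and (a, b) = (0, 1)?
No, fails at both test points

At (0, 6): LHS = cos(6) ≈ 0.9602 ≠ RHS = cos(6) + 1 ≈ 1.96
At (0, 1): LHS = cos(1) ≈ 0.5403 ≠ RHS = cos(1) + 1 ≈ 1.54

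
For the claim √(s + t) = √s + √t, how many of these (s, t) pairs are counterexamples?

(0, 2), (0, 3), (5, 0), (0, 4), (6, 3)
Testing each pair:
(0, 2): LHS = √(2) ≈ 1.414, RHS = √(2) ≈ 1.414 → satisfies claim
(0, 3): LHS = √(3) ≈ 1.732, RHS = √(3) ≈ 1.732 → satisfies claim
(5, 0): LHS = √(5) ≈ 2.236, RHS = √(5) ≈ 2.236 → satisfies claim
(0, 4): LHS = 2, RHS = 2 → satisfies claim
(6, 3): LHS = 3, RHS = √(3) + √(6) ≈ 4.182 → counterexample

That makes 1 counterexample.

Answer: 1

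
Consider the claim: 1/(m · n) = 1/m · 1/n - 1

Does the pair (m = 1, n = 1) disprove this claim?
Yes

Substituting m = 1, n = 1:
LHS = 1/(1 · 1) = 1
RHS = 1/1 · 1/1 - 1 = 0

Since LHS ≠ RHS, this pair disproves the claim.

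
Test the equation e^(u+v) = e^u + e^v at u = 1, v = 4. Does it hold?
Fails

Substituting u = 1, v = 4:

LHS = e^(1+4) = e^5 ≈ 148.4
RHS = e^1 + e^4 = e + e^4 ≈ 57.32

LHS ≠ RHS, so the equation does not hold at this point.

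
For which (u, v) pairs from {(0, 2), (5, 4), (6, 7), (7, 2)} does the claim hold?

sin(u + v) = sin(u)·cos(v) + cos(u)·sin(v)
All pairs

Testing each pair:
(0, 2): LHS = sin(2) ≈ 0.9093, RHS = sin(2) ≈ 0.9093 → holds
(5, 4): LHS = sin(9) ≈ 0.4121, RHS = sin(4)·cos(5) + sin(5)·cos(4) ≈ 0.4121 → holds
(6, 7): LHS = sin(13) ≈ 0.4202, RHS = sin(6)·cos(7) + sin(7)·cos(6) ≈ 0.4202 → holds
(7, 2): LHS = sin(9) ≈ 0.4121, RHS = sin(7)·cos(2) + sin(2)·cos(7) ≈ 0.4121 → holds

Every pair satisfies the claim.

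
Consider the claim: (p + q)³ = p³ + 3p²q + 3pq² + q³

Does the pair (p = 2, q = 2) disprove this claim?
Substituting p = 2, q = 2:
LHS = (2 + 2)³ = 64
RHS = 2³ + 3·2²·2 + 3·2·2² + 2³ = 64

The sides agree, so this pair does not disprove the claim.

Answer: No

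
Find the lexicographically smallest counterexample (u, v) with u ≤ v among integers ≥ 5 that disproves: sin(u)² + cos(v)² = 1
At (5, 5): both sides equal 1, so it holds there.

Substituting (5, 6) into the claim:
LHS = sin(5)² + cos(6)² ≈ 1.841
RHS = 1

Since LHS ≠ RHS, this pair disproves the claim, and no lexicographically smaller pair (u ≤ v, integers ≥ 5) does.

For instance (6, 10) is also a counterexample (LHS = sin(6)² + cos(10)² ≈ 0.7821, RHS = 1), but it's lexicographically larger.

Answer: (u, v) = (5, 6)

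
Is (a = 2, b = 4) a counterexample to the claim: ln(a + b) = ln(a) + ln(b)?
Substituting a = 2, b = 4:
LHS = ln(2 + 4) = ln(6) ≈ 1.792
RHS = ln(2) + ln(4) ≈ 2.079

Since LHS ≠ RHS, this pair disproves the claim.

Answer: Yes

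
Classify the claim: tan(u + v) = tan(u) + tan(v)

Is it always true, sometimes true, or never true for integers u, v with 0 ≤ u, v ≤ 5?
Sometimes true

It holds at (u, v) = (0, 2) (both sides equal tan(2) ≈ -2.185), but fails at (u, v) = (3, 4) (LHS = tan(7) ≈ 0.8714, RHS = tan(3) + tan(4) ≈ 1.015).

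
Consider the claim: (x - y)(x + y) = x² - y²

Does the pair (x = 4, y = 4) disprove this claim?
Substituting x = 4, y = 4:
LHS = (4 - 4)(4 + 4) = 0
RHS = 4² - 4² = 0

The sides agree, so this pair does not disprove the claim.

Answer: No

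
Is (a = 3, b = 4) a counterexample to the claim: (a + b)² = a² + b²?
Yes

Substituting a = 3, b = 4:
LHS = (3 + 4)² = 49
RHS = 3² + 4² = 25

Since LHS ≠ RHS, this pair disproves the claim.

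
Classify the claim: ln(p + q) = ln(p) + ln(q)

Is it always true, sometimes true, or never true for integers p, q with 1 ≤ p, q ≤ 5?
It holds at (p, q) = (2, 2) (both sides equal ln(4) ≈ 1.386), but fails at (p, q) = (3, 3) (LHS = ln(6) ≈ 1.792, RHS = 2·ln(3) ≈ 2.197).

Answer: Sometimes true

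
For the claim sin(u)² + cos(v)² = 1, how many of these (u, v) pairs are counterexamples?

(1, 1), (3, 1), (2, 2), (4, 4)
Testing each pair:
(1, 1): LHS = cos(1)² + sin(1)² = 1, RHS = 1 → satisfies claim
(3, 1): LHS = sin(3)² + cos(1)² ≈ 0.3118, RHS = 1 → counterexample
(2, 2): LHS = cos(2)² + sin(2)² = 1, RHS = 1 → satisfies claim
(4, 4): LHS = cos(4)² + sin(4)² = 1, RHS = 1 → satisfies claim

That makes 1 counterexample.

Answer: 1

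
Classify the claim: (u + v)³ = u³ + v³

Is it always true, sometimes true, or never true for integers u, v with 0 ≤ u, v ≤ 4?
It holds at (u, v) = (3, 0) (both sides equal 27), but fails at (u, v) = (3, 2) (LHS = 125, RHS = 35).

Answer: Sometimes true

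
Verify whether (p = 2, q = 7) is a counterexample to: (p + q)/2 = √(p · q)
Yes

Substituting p = 2, q = 7:
LHS = (2 + 7)/2 = 9/2
RHS = √(2 · 7) = √(14) ≈ 3.742

Since LHS ≠ RHS, this pair disproves the claim.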